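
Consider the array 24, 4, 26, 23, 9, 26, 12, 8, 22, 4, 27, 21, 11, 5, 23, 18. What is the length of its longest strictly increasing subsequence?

Scanning left to right, the best length ending at each element is: 24→1, 4→1, 26→2, 23→2, 9→2, 26→3, 12→3, 8→2, 22→4, 4→1, 27→5, 21→4, 11→3, 5→2, 23→5, 18→4.
So the longest increasing subsequence has length 5, e.g. 4, 9, 12, 22, 27.

5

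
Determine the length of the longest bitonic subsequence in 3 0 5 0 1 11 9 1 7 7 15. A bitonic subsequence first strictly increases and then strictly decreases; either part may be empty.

5

One longest bitonic subsequence is 3, 5, 11, 9, 7 (positions 1,3,6,7,10): it rises to 11 then falls. Length 5 is optimal.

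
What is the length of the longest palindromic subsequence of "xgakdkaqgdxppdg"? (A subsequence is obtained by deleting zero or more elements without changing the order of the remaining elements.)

Using dp[i][j] = 2 + dp[i+1][j−1] if the ends match, else max(dp[i+1][j], dp[i][j−1]):
dp[1][15] = 9. A witness is xgakdkagx at positions 1,2,3,4,5,6,7,9,11.

9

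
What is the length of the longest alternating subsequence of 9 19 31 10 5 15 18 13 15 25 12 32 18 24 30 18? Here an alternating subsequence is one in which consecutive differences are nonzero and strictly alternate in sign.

11

Track the best alternating length ending on an up-step vs a down-step at each position: up/down = 1/1, 2/1, 2/1, 2/3, 1/3, 4/3, 4/3, 4/5, 6/5, 6/3, 4/7, 8/1, 8/9, 10/9, 10/9, 8/11.
The maximum over both is 11; one such subsequence is 9, 19, 10, 15, 13, 15, 12, 32, 18, 24, 18.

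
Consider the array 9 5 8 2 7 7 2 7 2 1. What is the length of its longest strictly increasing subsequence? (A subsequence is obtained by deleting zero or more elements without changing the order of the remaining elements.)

2

Let dp[i] be the longest increasing subsequence ending at position i. Then dp = [1, 1, 2, 1, 2, 2, 1, 2, 1, 1].
The maximum is 2; one witness is 5, 8 at positions 2,3.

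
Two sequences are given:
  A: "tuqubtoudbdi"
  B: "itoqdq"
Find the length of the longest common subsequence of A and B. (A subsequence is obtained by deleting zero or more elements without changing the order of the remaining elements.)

3

A longest common subsequence is tqd (length 3); the LCS DP confirms no longer common subsequence exists.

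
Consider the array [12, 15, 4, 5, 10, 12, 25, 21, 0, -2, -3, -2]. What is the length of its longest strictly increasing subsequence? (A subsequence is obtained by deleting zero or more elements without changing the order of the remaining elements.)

5

Scanning left to right, the best length ending at each element is: 12→1, 15→2, 4→1, 5→2, 10→3, 12→4, 25→5, 21→5, 0→1, -2→1, -3→1, -2→2.
So the longest increasing subsequence has length 5, e.g. 4, 5, 10, 12, 25.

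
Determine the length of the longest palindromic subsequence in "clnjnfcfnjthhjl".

Using dp[i][j] = 2 + dp[i+1][j−1] if the ends match, else max(dp[i+1][j], dp[i][j−1]):
dp[1][15] = 9. A witness is ljnfcfnjl at positions 2,4,5,6,7,8,9,14,15.

9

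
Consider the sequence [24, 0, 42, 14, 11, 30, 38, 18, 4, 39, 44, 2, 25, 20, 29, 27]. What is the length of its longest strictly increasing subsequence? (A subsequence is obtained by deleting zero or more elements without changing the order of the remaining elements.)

6

Scanning left to right, the best length ending at each element is: 24→1, 0→1, 42→2, 14→2, 11→2, 30→3, 38→4, 18→3, 4→2, 39→5, 44→6, 2→2, 25→4, 20→4, 29→5, 27→5.
So the longest increasing subsequence has length 6, e.g. 0, 14, 30, 38, 39, 44.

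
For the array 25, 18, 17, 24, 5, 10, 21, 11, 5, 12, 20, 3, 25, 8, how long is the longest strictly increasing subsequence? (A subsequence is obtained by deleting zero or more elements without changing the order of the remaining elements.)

Let dp[i] be the longest increasing subsequence ending at position i. Then dp = [1, 1, 1, 2, 1, 2, 3, 3, 1, 4, 5, 1, 6, 2].
The maximum is 6; one witness is 5, 10, 11, 12, 20, 25 at positions 5,6,8,10,11,13.

6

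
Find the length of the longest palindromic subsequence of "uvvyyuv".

4

Using dp[i][j] = 2 + dp[i+1][j−1] if the ends match, else max(dp[i+1][j], dp[i][j−1]):
dp[1][7] = 4. A witness is vyyv at positions 2,4,5,7.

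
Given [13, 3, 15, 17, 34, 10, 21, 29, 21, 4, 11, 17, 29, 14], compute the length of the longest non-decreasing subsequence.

6

One longest non-decreasing subsequence is 13, 15, 17, 21, 29, 29 (positions 1,3,4,7,8,13), of length 6; no longer one exists.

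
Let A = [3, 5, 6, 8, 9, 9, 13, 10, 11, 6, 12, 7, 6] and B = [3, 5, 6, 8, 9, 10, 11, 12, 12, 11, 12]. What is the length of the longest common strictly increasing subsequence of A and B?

For each value that appears in both, track the longest common increasing run ending there.
The best achievable length is 8; one witness is 3, 5, 6, 8, 9, 10, 11, 12 (A-positions 1,2,3,4,5,8,9,11, B-positions 1,2,3,4,5,6,7,8).

8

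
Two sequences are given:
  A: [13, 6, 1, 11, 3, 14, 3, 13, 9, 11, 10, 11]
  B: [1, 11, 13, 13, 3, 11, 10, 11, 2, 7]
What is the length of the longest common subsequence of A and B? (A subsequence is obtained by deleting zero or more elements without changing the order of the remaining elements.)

Backtracking the LCS table gives one alignment: 1 (A3,B1) → 11 (A4,B2) → 3 (A7,B5) → 11 (A10,B6) → 10 (A11,B7) → 11 (A12,B8).
So the longest common subsequence has length 6.

6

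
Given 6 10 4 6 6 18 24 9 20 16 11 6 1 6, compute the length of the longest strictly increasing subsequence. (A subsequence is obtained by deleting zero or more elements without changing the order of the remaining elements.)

One longest increasing subsequence is 6, 10, 18, 24 (positions 1,2,6,7), of length 4; no longer one exists.

4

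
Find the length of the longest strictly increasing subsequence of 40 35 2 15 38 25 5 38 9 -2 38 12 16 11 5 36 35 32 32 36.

7

One longest increasing subsequence is 2, 5, 9, 12, 16, 35, 36 (positions 3,7,9,12,13,17,20), of length 7; no longer one exists.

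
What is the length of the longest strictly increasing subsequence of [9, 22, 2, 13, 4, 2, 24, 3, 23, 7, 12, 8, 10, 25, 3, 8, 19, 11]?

6

One longest increasing subsequence is 2, 4, 7, 8, 10, 25 (positions 3,5,10,12,13,14), of length 6; no longer one exists.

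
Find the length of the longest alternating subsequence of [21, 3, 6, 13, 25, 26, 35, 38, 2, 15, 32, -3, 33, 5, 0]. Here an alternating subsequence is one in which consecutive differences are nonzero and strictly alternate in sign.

8

A longest alternating subsequence is 21, 3, 6, 2, 15, -3, 33, 5 (positions 1,2,3,9,10,12,13,14); its 7 consecutive differences strictly alternate in sign, and length 8 is optimal.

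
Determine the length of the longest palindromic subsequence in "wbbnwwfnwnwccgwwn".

Using dp[i][j] = 2 + dp[i+1][j−1] if the ends match, else max(dp[i+1][j], dp[i][j−1]):
dp[1][17] = 9. A witness is nwwwnwwwn at positions 4,5,6,9,10,11,15,16,17.

9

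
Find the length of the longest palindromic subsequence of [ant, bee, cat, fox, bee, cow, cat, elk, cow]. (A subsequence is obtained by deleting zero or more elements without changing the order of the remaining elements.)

One longest palindromic subsequence is cow elk cow (positions 6,8,9); it reads the same forward and backward, and the interval DP gives dp[1][9] = 3.

3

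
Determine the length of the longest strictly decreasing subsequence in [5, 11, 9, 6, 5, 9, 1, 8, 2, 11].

Let dp[i] be the longest decreasing subsequence ending at position i. Then dp = [1, 1, 2, 3, 4, 2, 5, 3, 5, 1].
The maximum is 5; one witness is 11, 9, 6, 5, 1 at positions 2,3,4,5,7.

5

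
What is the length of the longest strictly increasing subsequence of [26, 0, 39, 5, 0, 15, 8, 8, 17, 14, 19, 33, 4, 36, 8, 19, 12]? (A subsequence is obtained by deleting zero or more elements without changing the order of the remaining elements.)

One longest increasing subsequence is 0, 5, 15, 17, 19, 33, 36 (positions 2,4,6,9,11,12,14), of length 7; no longer one exists.

7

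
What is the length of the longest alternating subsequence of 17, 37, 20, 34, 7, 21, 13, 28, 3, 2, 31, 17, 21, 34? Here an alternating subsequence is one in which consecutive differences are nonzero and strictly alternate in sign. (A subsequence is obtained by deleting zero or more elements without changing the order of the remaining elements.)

A longest alternating subsequence is 17, 37, 20, 34, 7, 21, 13, 28, 3, 31, 17, 21 (positions 1,2,3,4,5,6,7,8,9,11,12,13); its 11 consecutive differences strictly alternate in sign, and length 12 is optimal.

12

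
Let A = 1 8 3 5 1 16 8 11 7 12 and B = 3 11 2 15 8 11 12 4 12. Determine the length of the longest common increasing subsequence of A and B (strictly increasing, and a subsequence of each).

4

For each value that appears in both, track the longest common increasing run ending there.
The best achievable length is 4; one witness is 3, 8, 11, 12 (A-positions 3,7,8,10, B-positions 1,5,6,7).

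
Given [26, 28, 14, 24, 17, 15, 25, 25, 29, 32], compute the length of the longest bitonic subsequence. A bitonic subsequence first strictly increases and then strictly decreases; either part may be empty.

One longest bitonic subsequence is 26, 28, 24, 17, 15 (positions 1,2,4,5,6): it rises to 28 then falls. Length 5 is optimal.

5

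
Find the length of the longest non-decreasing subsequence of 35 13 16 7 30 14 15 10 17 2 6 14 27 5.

Let dp[i] be the longest non-decreasing subsequence ending at position i. Then dp = [1, 1, 2, 1, 3, 2, 3, 2, 4, 1, 2, 3, 5, 2].
The maximum is 5; one witness is 13, 14, 15, 17, 27 at positions 2,6,7,9,13.

5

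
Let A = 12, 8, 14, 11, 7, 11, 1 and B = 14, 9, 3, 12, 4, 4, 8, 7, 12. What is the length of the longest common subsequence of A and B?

3

A longest common subsequence is 12, 8, 7 (length 3); the LCS DP confirms no longer common subsequence exists.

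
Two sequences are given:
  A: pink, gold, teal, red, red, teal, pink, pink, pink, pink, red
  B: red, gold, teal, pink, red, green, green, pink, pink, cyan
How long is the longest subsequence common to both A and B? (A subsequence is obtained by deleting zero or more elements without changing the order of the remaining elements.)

5

A longest common subsequence is gold, teal, red, pink, pink (length 5); the LCS DP confirms no longer common subsequence exists.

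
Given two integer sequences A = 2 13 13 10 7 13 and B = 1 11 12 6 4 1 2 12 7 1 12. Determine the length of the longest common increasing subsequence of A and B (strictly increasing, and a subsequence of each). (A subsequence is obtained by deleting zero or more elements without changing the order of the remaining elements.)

2

For each value that appears in both, track the longest common increasing run ending there.
The best achievable length is 2; one witness is 2, 7 (A-positions 1,5, B-positions 7,9).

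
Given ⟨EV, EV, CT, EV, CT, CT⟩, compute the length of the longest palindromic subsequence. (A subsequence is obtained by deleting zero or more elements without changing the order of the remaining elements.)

One longest palindromic subsequence is CT CT CT (positions 3,5,6); it reads the same forward and backward, and the interval DP gives dp[1][6] = 3.

3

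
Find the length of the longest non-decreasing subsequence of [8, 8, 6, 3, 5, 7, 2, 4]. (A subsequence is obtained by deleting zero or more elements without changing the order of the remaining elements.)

One longest non-decreasing subsequence is 3, 5, 7 (positions 4,5,6), of length 3; no longer one exists.

3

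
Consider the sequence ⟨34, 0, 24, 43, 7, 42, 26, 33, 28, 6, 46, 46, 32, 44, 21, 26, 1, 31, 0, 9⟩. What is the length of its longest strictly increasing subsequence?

6

One longest increasing subsequence is 0, 24, 26, 28, 32, 44 (positions 2,3,7,9,13,14), of length 6; no longer one exists.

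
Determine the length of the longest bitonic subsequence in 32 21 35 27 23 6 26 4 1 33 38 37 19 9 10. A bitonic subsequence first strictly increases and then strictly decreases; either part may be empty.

One longest bitonic subsequence is 21, 23, 26, 33, 38, 37, 19, 10 (positions 2,5,7,10,11,12,13,15): it rises to 38 then falls. Length 8 is optimal.

8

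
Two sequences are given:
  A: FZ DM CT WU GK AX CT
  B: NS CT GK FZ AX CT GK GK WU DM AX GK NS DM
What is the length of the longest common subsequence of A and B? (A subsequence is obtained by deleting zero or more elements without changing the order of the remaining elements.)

A longest common subsequence is FZ, CT, WU, GK (length 4); the LCS DP confirms no longer common subsequence exists.

4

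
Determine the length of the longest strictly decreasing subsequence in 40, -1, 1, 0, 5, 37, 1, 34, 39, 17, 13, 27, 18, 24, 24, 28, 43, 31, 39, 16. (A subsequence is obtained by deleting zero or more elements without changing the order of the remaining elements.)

6

Let dp[i] be the longest decreasing subsequence ending at position i. Then dp = [1, 2, 2, 3, 2, 2, 3, 3, 2, 4, 5, 4, 5, 5, 5, 4, 1, 4, 2, 6].
The maximum is 6; one witness is 40, 37, 34, 27, 18, 16 at positions 1,6,8,12,13,20.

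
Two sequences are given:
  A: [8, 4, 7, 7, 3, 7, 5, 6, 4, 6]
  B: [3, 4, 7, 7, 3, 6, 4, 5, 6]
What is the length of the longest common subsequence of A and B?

7

A longest common subsequence is 4, 7, 7, 3, 6, 4, 6 (length 7); the LCS DP confirms no longer common subsequence exists.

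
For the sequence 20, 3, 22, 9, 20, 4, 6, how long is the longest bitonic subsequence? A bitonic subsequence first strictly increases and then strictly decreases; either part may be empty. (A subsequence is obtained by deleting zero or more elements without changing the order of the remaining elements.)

4

One longest bitonic subsequence is 20, 22, 20, 6 (positions 1,3,5,7): it rises to 22 then falls. Length 4 is optimal.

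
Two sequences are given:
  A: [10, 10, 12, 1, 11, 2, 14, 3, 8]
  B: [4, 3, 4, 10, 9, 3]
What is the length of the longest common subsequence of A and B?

2

A longest common subsequence is 10, 3 (length 2); the LCS DP confirms no longer common subsequence exists.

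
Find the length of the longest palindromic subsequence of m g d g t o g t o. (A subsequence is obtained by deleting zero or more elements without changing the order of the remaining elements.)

3

One longest palindromic subsequence is oto (positions 6,8,9); it reads the same forward and backward, and the interval DP gives dp[1][9] = 3.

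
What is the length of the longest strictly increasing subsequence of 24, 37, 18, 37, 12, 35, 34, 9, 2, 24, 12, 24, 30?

4

Scanning left to right, the best length ending at each element is: 24→1, 37→2, 18→1, 37→2, 12→1, 35→2, 34→2, 9→1, 2→1, 24→2, 12→2, 24→3, 30→4.
So the longest increasing subsequence has length 4, e.g. 9, 12, 24, 30.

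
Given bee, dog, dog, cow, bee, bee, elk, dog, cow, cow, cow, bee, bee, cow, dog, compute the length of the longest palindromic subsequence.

11

Using dp[i][j] = 2 + dp[i+1][j−1] if the ends match, else max(dp[i+1][j], dp[i][j−1]):
dp[1][15] = 11. A witness is dog cow bee bee cow cow cow bee bee cow dog at positions 2,4,5,6,9,10,11,12,13,14,15.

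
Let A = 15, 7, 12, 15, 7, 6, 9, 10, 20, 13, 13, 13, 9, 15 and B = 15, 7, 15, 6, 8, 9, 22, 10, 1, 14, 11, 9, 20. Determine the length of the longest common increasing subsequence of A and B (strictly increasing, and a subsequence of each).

For each value that appears in both, track the longest common increasing run ending there.
The best achievable length is 4; one witness is 7, 9, 10, 20 (A-positions 2,7,8,9, B-positions 2,6,8,13).

4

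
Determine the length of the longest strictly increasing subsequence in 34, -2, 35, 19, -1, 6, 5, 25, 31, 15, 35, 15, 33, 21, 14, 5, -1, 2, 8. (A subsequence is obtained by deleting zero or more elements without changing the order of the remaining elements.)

6

Scanning left to right, the best length ending at each element is: 34→1, -2→1, 35→2, 19→2, -1→2, 6→3, 5→3, 25→4, 31→5, 15→4, 35→6, 15→4, 33→6, 21→5, 14→4, 5→3, -1→2, 2→3, 8→4.
So the longest increasing subsequence has length 6, e.g. -2, -1, 6, 25, 31, 35.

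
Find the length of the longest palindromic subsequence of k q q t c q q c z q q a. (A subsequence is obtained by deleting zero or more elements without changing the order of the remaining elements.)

8

One longest palindromic subsequence is qqcqqcqq (positions 2,3,5,6,7,8,10,11); it reads the same forward and backward, and the interval DP gives dp[1][12] = 8.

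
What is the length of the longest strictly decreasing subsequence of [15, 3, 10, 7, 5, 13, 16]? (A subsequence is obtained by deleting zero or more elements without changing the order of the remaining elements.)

One longest decreasing subsequence is 15, 10, 7, 5 (positions 1,3,4,5), of length 4; no longer one exists.

4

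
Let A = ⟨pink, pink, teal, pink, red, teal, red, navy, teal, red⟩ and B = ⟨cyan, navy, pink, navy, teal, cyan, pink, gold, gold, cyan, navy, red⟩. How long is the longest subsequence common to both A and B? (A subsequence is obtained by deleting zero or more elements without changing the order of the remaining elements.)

5

A longest common subsequence is pink, teal, pink, navy, red (length 5); the LCS DP confirms no longer common subsequence exists.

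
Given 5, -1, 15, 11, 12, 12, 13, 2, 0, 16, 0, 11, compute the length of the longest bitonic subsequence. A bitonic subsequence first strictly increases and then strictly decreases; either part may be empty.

Let inc[i] be the LIS ending at i and dec[i] the longest strictly decreasing subsequence starting at i. inc = [1, 1, 2, 2, 3, 3, 4, 2, 2, 5, 2, 3], dec = [3, 1, 4, 3, 3, 3, 3, 2, 1, 2, 1, 1].
max_i inc[i]+dec[i]−1 = 6, with one witness 5, 11, 12, 13, 2, 0.

6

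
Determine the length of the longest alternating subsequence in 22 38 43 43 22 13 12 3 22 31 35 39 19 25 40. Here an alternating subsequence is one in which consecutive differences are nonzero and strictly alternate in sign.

6

Track the best alternating length ending on an up-step vs a down-step at each position: up/down = 1/1, 2/1, 2/1, 2/1, 1/3, 1/3, 1/3, 1/3, 4/3, 4/3, 4/3, 4/3, 4/5, 6/5, 6/3.
The maximum over both is 6; one such subsequence is 22, 38, 13, 22, 19, 25.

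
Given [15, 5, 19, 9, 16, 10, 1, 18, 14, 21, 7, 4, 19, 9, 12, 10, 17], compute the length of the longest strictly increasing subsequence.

5

Scanning left to right, the best length ending at each element is: 15→1, 5→1, 19→2, 9→2, 16→3, 10→3, 1→1, 18→4, 14→4, 21→5, 7→2, 4→2, 19→5, 9→3, 12→4, 10→4, 17→5.
So the longest increasing subsequence has length 5, e.g. 5, 9, 16, 18, 21.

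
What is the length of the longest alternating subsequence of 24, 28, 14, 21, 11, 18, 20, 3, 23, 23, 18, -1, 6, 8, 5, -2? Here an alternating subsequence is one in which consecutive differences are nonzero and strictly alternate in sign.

11

Track the best alternating length ending on an up-step vs a down-step at each position: up/down = 1/1, 2/1, 1/3, 4/3, 1/5, 6/5, 6/5, 1/7, 8/3, 8/3, 8/9, 1/9, 10/9, 10/9, 10/11, 1/11.
The maximum over both is 11; one such subsequence is 24, 28, 14, 21, 11, 18, 3, 23, -1, 6, 5.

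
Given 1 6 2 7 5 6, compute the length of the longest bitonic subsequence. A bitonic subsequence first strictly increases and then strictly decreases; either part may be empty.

4

One longest bitonic subsequence is 1, 6, 7, 6 (positions 1,2,4,6): it rises to 7 then falls. Length 4 is optimal.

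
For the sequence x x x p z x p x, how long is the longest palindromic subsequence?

5

One longest palindromic subsequence is xpxpx (positions 1,4,6,7,8); it reads the same forward and backward, and the interval DP gives dp[1][8] = 5.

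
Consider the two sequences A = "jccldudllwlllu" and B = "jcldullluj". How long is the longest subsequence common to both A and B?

Backtracking the LCS table gives one alignment: j (A1,B1) → c (A3,B2) → l (A4,B3) → d (A5,B4) → u (A6,B5) → l (A11,B6) → l (A12,B7) → l (A13,B8) → u (A14,B9).
So the longest common subsequence has length 9.

9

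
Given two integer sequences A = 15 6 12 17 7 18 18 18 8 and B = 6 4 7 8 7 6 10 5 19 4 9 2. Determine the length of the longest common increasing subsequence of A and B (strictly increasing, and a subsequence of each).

3

A longest common strictly increasing subsequence is 6, 7, 8 (length 3); it appears in order in both A and B, and no longer such subsequence exists.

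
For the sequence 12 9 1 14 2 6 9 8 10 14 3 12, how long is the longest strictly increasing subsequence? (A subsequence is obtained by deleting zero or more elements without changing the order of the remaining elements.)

6

Let dp[i] be the longest increasing subsequence ending at position i. Then dp = [1, 1, 1, 2, 2, 3, 4, 4, 5, 6, 3, 6].
The maximum is 6; one witness is 1, 2, 6, 9, 10, 14 at positions 3,5,6,7,9,10.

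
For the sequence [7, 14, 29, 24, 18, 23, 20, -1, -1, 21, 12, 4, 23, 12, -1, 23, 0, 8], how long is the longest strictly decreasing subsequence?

7

Let dp[i] be the longest decreasing subsequence ending at position i. Then dp = [1, 1, 1, 2, 3, 3, 4, 5, 5, 4, 5, 6, 3, 5, 7, 3, 7, 6].
The maximum is 7; one witness is 29, 24, 23, 20, 12, 4, -1 at positions 3,4,6,7,11,12,15.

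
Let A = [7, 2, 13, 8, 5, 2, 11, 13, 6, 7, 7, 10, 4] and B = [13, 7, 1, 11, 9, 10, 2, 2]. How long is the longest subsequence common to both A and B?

A longest common subsequence is 7, 2, 2 (length 3); the LCS DP confirms no longer common subsequence exists.

3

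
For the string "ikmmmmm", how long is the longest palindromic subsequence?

Using dp[i][j] = 2 + dp[i+1][j−1] if the ends match, else max(dp[i+1][j], dp[i][j−1]):
dp[1][7] = 5. A witness is mmmmm at positions 3,4,5,6,7.

5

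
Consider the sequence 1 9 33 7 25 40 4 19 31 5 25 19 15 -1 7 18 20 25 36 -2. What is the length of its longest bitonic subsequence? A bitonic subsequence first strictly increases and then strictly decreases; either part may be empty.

10

Let inc[i] be the LIS ending at i and dec[i] the longest strictly decreasing subsequence starting at i. inc = [1, 2, 3, 2, 3, 4, 2, 3, 4, 3, 4, 4, 4, 1, 4, 5, 6, 7, 8, 1], dec = [3, 5, 7, 4, 5, 7, 3, 4, 6, 3, 5, 4, 3, 2, 2, 2, 2, 2, 2, 1].
max_i inc[i]+dec[i]−1 = 10, with one witness 1, 9, 33, 40, 31, 25, 19, 15, 7, -2.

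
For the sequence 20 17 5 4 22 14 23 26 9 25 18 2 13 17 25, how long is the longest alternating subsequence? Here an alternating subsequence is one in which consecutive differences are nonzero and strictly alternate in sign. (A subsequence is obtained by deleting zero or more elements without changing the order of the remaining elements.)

9

Track the best alternating length ending on an up-step vs a down-step at each position: up/down = 1/1, 1/2, 1/2, 1/2, 3/1, 3/4, 5/1, 5/1, 3/6, 7/6, 7/8, 1/8, 9/8, 9/8, 9/6.
The maximum over both is 9; one such subsequence is 20, 17, 22, 14, 23, 9, 25, 2, 13.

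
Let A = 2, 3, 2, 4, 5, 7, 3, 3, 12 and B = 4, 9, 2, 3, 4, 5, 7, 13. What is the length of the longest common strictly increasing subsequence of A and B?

A longest common strictly increasing subsequence is 2, 3, 4, 5, 7 (length 5); it appears in order in both A and B, and no longer such subsequence exists.

5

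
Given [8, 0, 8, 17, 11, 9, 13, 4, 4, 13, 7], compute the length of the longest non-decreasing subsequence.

5

Let dp[i] be the longest non-decreasing subsequence ending at position i. Then dp = [1, 1, 2, 3, 3, 3, 4, 2, 3, 5, 4].
The maximum is 5; one witness is 8, 8, 11, 13, 13 at positions 1,3,5,7,10.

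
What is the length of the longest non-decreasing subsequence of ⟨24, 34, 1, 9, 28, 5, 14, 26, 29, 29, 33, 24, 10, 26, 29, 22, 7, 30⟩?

8

Scanning left to right, the best length ending at each element is: 24→1, 34→2, 1→1, 9→2, 28→3, 5→2, 14→3, 26→4, 29→5, 29→6, 33→7, 24→4, 10→3, 26→5, 29→7, 22→4, 7→3, 30→8.
So the longest non-decreasing subsequence has length 8, e.g. 1, 9, 14, 26, 29, 29, 29, 30.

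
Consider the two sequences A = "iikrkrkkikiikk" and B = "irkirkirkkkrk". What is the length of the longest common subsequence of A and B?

A longest common subsequence is iirkrkkkk (length 9); the LCS DP confirms no longer common subsequence exists.

9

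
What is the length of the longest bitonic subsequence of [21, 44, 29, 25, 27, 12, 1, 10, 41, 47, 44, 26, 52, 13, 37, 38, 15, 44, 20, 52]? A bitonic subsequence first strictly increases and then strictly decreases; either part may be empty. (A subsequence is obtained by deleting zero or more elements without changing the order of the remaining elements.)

8

One longest bitonic subsequence is 21, 25, 27, 41, 47, 44, 38, 20 (positions 1,4,5,9,10,11,16,19): it rises to 47 then falls. Length 8 is optimal.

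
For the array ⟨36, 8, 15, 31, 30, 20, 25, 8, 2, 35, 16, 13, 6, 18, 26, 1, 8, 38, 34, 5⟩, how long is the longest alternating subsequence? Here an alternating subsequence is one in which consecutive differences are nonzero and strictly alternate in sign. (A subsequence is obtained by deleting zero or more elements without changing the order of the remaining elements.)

A longest alternating subsequence is 36, 8, 31, 20, 25, 8, 35, 16, 18, 1, 38, 34 (positions 1,2,4,6,7,8,10,11,14,16,18,19); its 11 consecutive differences strictly alternate in sign, and length 12 is optimal.

12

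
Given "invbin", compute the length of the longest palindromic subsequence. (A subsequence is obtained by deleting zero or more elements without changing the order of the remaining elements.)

One longest palindromic subsequence is nin (positions 2,5,6); it reads the same forward and backward, and the interval DP gives dp[1][6] = 3.

3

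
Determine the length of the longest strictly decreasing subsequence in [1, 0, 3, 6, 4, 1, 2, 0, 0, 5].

4

Let dp[i] be the longest decreasing subsequence ending at position i. Then dp = [1, 2, 1, 1, 2, 3, 3, 4, 4, 2].
The maximum is 4; one witness is 6, 4, 1, 0 at positions 4,5,6,8.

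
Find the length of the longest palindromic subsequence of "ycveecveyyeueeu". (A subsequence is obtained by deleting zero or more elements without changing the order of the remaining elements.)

8

Using dp[i][j] = 2 + dp[i+1][j−1] if the ends match, else max(dp[i+1][j], dp[i][j−1]):
dp[1][15] = 8. A witness is eeeyyeee at positions 4,5,8,9,10,11,13,14.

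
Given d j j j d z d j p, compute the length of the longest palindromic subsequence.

Using dp[i][j] = 2 + dp[i+1][j−1] if the ends match, else max(dp[i+1][j], dp[i][j−1]):
dp[1][9] = 5. A witness is jdzdj at positions 4,5,6,7,8.

5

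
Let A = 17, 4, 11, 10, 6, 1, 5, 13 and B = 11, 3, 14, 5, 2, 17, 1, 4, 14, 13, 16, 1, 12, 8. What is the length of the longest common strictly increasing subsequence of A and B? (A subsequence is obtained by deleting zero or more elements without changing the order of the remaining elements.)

2

For each value that appears in both, track the longest common increasing run ending there.
The best achievable length is 2; one witness is 11, 13 (A-positions 3,8, B-positions 1,10).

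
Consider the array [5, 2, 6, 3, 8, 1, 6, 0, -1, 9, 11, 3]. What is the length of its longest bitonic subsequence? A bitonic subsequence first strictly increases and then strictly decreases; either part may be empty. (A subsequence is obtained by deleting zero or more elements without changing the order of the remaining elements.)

6

One longest bitonic subsequence is 5, 6, 3, 1, 0, -1 (positions 1,3,4,6,8,9): it rises to 6 then falls. Length 6 is optimal.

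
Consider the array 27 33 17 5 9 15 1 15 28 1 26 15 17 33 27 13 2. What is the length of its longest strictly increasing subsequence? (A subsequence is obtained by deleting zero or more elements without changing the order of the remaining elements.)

5

One longest increasing subsequence is 5, 9, 15, 28, 33 (positions 4,5,6,9,14), of length 5; no longer one exists.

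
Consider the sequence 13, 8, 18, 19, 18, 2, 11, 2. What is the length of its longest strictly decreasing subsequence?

One longest decreasing subsequence is 19, 18, 11, 2 (positions 4,5,7,8), of length 4; no longer one exists.

4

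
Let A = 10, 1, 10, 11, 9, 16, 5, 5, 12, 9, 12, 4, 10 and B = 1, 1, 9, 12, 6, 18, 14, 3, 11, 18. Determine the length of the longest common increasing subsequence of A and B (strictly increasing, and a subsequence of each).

3

For each value that appears in both, track the longest common increasing run ending there.
The best achievable length is 3; one witness is 1, 9, 12 (A-positions 2,5,9, B-positions 1,3,4).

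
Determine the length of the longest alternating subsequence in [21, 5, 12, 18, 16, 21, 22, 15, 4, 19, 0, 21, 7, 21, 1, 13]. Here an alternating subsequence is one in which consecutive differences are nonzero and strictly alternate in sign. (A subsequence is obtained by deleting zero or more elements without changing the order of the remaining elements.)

13

A longest alternating subsequence is 21, 5, 18, 16, 21, 15, 19, 0, 21, 7, 21, 1, 13 (positions 1,2,4,5,6,8,10,11,12,13,14,15,16); its 12 consecutive differences strictly alternate in sign, and length 13 is optimal.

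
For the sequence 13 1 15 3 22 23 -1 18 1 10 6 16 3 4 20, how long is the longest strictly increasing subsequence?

5

Let dp[i] be the longest increasing subsequence ending at position i. Then dp = [1, 1, 2, 2, 3, 4, 1, 3, 2, 3, 3, 4, 3, 4, 5].
The maximum is 5; one witness is 1, 3, 10, 16, 20 at positions 2,4,10,12,15.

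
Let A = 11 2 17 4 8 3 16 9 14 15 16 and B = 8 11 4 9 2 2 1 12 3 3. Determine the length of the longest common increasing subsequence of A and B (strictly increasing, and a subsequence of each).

2

A longest common strictly increasing subsequence is 8, 9 (length 2); it appears in order in both A and B, and no longer such subsequence exists.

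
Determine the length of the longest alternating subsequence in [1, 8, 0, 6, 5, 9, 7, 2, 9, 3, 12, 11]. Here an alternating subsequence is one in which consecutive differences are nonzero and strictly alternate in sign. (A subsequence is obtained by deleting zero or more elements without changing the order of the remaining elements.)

A longest alternating subsequence is 1, 8, 0, 6, 5, 9, 7, 9, 3, 12, 11 (positions 1,2,3,4,5,6,7,9,10,11,12); its 10 consecutive differences strictly alternate in sign, and length 11 is optimal.

11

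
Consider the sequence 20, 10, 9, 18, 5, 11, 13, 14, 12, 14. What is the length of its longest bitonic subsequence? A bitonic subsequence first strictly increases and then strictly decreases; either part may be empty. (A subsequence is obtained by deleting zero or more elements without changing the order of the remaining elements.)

One longest bitonic subsequence is 10, 11, 13, 14, 12 (positions 2,6,7,8,9): it rises to 14 then falls. Length 5 is optimal.

5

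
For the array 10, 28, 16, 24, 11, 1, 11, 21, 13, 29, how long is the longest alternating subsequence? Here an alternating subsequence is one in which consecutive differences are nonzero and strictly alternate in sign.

A longest alternating subsequence is 10, 28, 16, 24, 11, 21, 13, 29 (positions 1,2,3,4,5,8,9,10); its 7 consecutive differences strictly alternate in sign, and length 8 is optimal.

8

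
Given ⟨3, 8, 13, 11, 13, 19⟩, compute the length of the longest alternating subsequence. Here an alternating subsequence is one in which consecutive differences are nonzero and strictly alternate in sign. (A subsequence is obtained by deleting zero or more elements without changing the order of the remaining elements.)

A longest alternating subsequence is 3, 13, 11, 13 (positions 1,3,4,5); its 3 consecutive differences strictly alternate in sign, and length 4 is optimal.

4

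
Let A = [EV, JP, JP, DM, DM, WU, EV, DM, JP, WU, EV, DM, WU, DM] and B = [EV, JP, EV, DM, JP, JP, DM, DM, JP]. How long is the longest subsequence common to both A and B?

A longest common subsequence is EV, JP, EV, DM, JP, DM, DM (length 7); the LCS DP confirms no longer common subsequence exists.

7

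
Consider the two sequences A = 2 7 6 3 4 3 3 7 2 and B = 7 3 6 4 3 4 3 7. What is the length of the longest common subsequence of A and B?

A longest common subsequence is 7, 6, 3, 4, 3, 7 (length 6); the LCS DP confirms no longer common subsequence exists.

6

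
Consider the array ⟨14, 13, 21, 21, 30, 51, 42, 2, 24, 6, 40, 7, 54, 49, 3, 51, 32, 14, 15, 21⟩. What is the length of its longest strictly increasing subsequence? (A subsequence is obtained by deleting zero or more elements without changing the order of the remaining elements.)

One longest increasing subsequence is 14, 21, 30, 42, 49, 51 (positions 1,3,5,7,14,16), of length 6; no longer one exists.

6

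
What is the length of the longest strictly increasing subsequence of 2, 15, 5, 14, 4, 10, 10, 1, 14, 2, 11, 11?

Let dp[i] be the longest increasing subsequence ending at position i. Then dp = [1, 2, 2, 3, 2, 3, 3, 1, 4, 2, 4, 4].
The maximum is 4; one witness is 2, 5, 10, 14 at positions 1,3,6,9.

4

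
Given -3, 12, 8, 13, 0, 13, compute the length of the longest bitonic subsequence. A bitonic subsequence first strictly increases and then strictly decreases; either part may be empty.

4

Let inc[i] be the LIS ending at i and dec[i] the longest strictly decreasing subsequence starting at i. inc = [1, 2, 2, 3, 2, 3], dec = [1, 3, 2, 2, 1, 1].
max_i inc[i]+dec[i]−1 = 4, with one witness -3, 12, 8, 0.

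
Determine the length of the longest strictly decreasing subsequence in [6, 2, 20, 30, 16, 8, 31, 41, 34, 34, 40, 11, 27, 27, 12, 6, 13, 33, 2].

6

One longest decreasing subsequence is 41, 34, 27, 12, 6, 2 (positions 8,9,13,15,16,19), of length 6; no longer one exists.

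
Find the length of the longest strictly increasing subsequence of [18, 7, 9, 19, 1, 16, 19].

Scanning left to right, the best length ending at each element is: 18→1, 7→1, 9→2, 19→3, 1→1, 16→3, 19→4.
So the longest increasing subsequence has length 4, e.g. 7, 9, 16, 19.

4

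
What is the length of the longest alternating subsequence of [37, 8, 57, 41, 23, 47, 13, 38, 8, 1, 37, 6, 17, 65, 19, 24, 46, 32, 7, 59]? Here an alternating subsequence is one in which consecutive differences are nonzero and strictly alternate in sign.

15

Track the best alternating length ending on an up-step vs a down-step at each position: up/down = 1/1, 1/2, 3/1, 3/4, 3/4, 5/4, 3/6, 7/6, 1/8, 1/8, 9/8, 9/10, 11/10, 11/1, 11/12, 13/12, 13/12, 13/14, 11/14, 15/12.
The maximum over both is 15; one such subsequence is 37, 8, 57, 41, 47, 13, 38, 8, 37, 6, 65, 19, 46, 32, 59.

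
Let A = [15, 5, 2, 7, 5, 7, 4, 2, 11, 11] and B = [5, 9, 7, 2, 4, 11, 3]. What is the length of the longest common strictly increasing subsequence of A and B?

For each value that appears in both, track the longest common increasing run ending there.
The best achievable length is 3; one witness is 5, 7, 11 (A-positions 2,4,9, B-positions 1,3,6).

3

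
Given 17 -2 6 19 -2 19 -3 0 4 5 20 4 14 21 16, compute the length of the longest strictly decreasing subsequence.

One longest decreasing subsequence is 17, 6, -2, -3 (positions 1,3,5,7), of length 4; no longer one exists.

4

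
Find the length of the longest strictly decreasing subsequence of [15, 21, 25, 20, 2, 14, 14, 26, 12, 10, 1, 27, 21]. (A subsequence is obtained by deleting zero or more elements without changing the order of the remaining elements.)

6

Let dp[i] be the longest decreasing subsequence ending at position i. Then dp = [1, 1, 1, 2, 3, 3, 3, 1, 4, 5, 6, 1, 2].
The maximum is 6; one witness is 21, 20, 14, 12, 10, 1 at positions 2,4,6,9,10,11.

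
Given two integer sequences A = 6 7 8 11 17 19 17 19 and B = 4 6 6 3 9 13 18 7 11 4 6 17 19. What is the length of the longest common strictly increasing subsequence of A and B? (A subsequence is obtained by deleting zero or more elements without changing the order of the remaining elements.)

A longest common strictly increasing subsequence is 6, 7, 11, 17, 19 (length 5); it appears in order in both A and B, and no longer such subsequence exists.

5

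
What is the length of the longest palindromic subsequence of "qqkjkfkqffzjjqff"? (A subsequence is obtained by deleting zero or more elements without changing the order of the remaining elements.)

Using dp[i][j] = 2 + dp[i+1][j−1] if the ends match, else max(dp[i+1][j], dp[i][j−1]):
dp[1][16] = 7. A witness is qjfffjq at positions 2,4,6,9,10,13,14.

7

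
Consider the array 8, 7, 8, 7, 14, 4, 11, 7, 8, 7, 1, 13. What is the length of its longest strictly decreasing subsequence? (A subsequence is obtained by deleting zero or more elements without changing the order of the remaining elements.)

5

Let dp[i] be the longest decreasing subsequence ending at position i. Then dp = [1, 2, 1, 2, 1, 3, 2, 3, 3, 4, 5, 2].
The maximum is 5; one witness is 14, 11, 8, 7, 1 at positions 5,7,9,10,11.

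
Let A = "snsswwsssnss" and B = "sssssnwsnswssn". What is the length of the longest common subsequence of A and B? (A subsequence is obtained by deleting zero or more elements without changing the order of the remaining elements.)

9

Backtracking the LCS table gives one alignment: s (A1,B1) → s (A3,B2) → s (A4,B3) → s (A7,B4) → s (A8,B5) → s (A9,B8) → n (A10,B9) → s (A11,B12) → s (A12,B13).
So the longest common subsequence has length 9.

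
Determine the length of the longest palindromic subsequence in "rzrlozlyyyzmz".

Using dp[i][j] = 2 + dp[i+1][j−1] if the ends match, else max(dp[i+1][j], dp[i][j−1]):
dp[1][13] = 7. A witness is zzyyyzz at positions 2,6,8,9,10,11,13.

7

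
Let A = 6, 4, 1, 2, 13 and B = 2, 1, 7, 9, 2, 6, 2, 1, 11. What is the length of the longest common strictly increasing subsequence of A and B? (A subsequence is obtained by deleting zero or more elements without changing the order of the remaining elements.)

2

For each value that appears in both, track the longest common increasing run ending there.
The best achievable length is 2; one witness is 1, 2 (A-positions 3,4, B-positions 2,5).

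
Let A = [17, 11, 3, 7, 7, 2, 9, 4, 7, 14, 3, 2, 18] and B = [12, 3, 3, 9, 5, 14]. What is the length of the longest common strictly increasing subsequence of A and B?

A longest common strictly increasing subsequence is 3, 9, 14 (length 3); it appears in order in both A and B, and no longer such subsequence exists.

3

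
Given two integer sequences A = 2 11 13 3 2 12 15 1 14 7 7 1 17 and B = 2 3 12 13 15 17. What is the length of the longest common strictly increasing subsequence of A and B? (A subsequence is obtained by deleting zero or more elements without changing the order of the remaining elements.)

For each value that appears in both, track the longest common increasing run ending there.
The best achievable length is 5; one witness is 2, 3, 12, 15, 17 (A-positions 1,4,6,7,13, B-positions 1,2,3,5,6).

5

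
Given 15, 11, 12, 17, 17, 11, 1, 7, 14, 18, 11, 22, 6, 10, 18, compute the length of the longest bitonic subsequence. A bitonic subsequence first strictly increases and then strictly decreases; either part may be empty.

6

One longest bitonic subsequence is 11, 12, 17, 14, 11, 10 (positions 2,3,4,9,11,14): it rises to 17 then falls. Length 6 is optimal.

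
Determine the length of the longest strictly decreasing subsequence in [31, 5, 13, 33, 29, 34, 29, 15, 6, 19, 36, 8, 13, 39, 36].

4

Let dp[i] be the longest decreasing subsequence ending at position i. Then dp = [1, 2, 2, 1, 2, 1, 2, 3, 4, 3, 1, 4, 4, 1, 2].
The maximum is 4; one witness is 31, 29, 15, 6 at positions 1,5,8,9.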